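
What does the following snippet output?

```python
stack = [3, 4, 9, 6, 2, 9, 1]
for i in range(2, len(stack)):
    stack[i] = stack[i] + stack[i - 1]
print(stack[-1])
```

i=2: stack[2] = 9+4 = 13 → [3, 4, 13, 6, 2, 9, 1]
i=3: stack[3] = 6+13 = 19 → [3, 4, 13, 19, 2, 9, 1]
i=4: stack[4] = 2+19 = 21 → [3, 4, 13, 19, 21, 9, 1]
i=5: stack[5] = 9+21 = 30 → [3, 4, 13, 19, 21, 30, 1]
i=6: stack[6] = 1+30 = 31 → [3, 4, 13, 19, 21, 30, 31]

31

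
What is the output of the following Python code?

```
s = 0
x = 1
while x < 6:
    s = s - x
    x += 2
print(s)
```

x=1: s = 0-1 = -1
x=3: s = (-1)-3 = -4
x=5: s = (-4)-5 = -9

-9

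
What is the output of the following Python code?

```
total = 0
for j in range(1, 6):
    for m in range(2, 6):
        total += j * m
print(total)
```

j=1,m=2: total = 0+2 = 2
j=1,m=3: total = 2+3 = 5
j=1,m=4: total = 5+4 = 9
j=1,m=5: total = 9+5 = 14
j=2,m=2: total = 14+4 = 18
j=2,m=3: total = 18+6 = 24
j=2,m=4: total = 24+8 = 32
j=2,m=5: total = 32+10 = 42
j=3,m=2: total = 42+6 = 48
j=3,m=3: total = 48+9 = 57
j=3,m=4: total = 57+12 = 69
j=3,m=5: total = 69+15 = 84
j=4,m=2: total = 84+8 = 92
j=4,m=3: total = 92+12 = 104
j=4,m=4: total = 104+16 = 120
j=4,m=5: total = 120+20 = 140
j=5,m=2: total = 140+10 = 150
j=5,m=3: total = 150+15 = 165
j=5,m=4: total = 165+20 = 185
j=5,m=5: total = 185+25 = 210

210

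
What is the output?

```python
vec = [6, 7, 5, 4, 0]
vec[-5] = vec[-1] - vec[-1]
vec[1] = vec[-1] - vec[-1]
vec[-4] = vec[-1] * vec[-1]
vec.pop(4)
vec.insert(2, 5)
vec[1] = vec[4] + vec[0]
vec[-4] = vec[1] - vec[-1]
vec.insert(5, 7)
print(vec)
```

vec[-5] = vec[-1]-vec[-1] = 0-0 = 0 → [0, 7, 5, 4, 0]
vec[1] = vec[-1]-vec[-1] = 0-0 = 0 → [0, 0, 5, 4, 0]
vec[-4] = vec[-1]*vec[-1] = 0*0 = 0 → [0, 0, 5, 4, 0]
pop(4) removes 0 → [0, 0, 5, 4]
insert 5 at 2 → [0, 0, 5, 5, 4]
vec[1] = vec[4]+vec[0] = 4+0 = 4 → [0, 4, 5, 5, 4]
vec[-4] = vec[1]-vec[-1] = 4-4 = 0 → [0, 0, 5, 5, 4]
insert 7 at 5 → [0, 0, 5, 5, 4, 7]

[0, 0, 5, 5, 4, 7]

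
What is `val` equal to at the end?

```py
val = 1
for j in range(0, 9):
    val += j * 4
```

145

j=0: val = 1+0*4 = 1
j=1: val = 1+1*4 = 5
j=2: val = 5+2*4 = 13
j=3: val = 13+3*4 = 25
j=4: val = 25+4*4 = 41
j=5: val = 41+5*4 = 61
j=6: val = 61+6*4 = 85
j=7: val = 85+7*4 = 113
j=8: val = 113+8*4 = 145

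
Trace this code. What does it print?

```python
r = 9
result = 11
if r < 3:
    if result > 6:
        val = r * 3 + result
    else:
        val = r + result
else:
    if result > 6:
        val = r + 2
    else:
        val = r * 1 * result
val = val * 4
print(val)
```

r=9, result=11
r < 3 is False; result > 6 is True
→ val = r + 2 = 11
val = 11*4 = 44

44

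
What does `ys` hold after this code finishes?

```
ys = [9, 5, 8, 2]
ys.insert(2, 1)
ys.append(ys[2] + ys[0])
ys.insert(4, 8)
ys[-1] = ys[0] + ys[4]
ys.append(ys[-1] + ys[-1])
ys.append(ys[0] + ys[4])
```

[9, 5, 1, 8, 8, 2, 17, 34, 17]

insert 1 at 2 → [9, 5, 1, 8, 2]
append ys[2]+ys[0] = 1+9 = 10 → [9, 5, 1, 8, 2, 10]
insert 8 at 4 → [9, 5, 1, 8, 8, 2, 10]
ys[-1] = ys[0]+ys[4] = 9+8 = 17 → [9, 5, 1, 8, 8, 2, 17]
append ys[-1]+ys[-1] = 17+17 = 34 → [9, 5, 1, 8, 8, 2, 17, 34]
append ys[0]+ys[4] = 9+8 = 17 → [9, 5, 1, 8, 8, 2, 17, 34, 17]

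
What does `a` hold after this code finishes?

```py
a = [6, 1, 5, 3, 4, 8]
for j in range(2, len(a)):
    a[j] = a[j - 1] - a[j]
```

j=2: a[2] = 1-5 = -4 → [6, 1, -4, 3, 4, 8]
j=3: a[3] = (-4)-3 = -7 → [6, 1, -4, -7, 4, 8]
j=4: a[4] = (-7)-4 = -11 → [6, 1, -4, -7, -11, 8]
j=5: a[5] = (-11)-8 = -19 → [6, 1, -4, -7, -11, -19]

[6, 1, -4, -7, -11, -19]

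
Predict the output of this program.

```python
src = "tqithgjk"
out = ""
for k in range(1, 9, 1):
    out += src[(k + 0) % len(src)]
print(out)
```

k=1: add src[1]='q' → 'q'
k=2: add src[2]='i' → 'qi'
k=3: add src[3]='t' → 'qit'
k=4: add src[4]='h' → 'qith'
k=5: add src[5]='g' → 'qithg'
k=6: add src[6]='j' → 'qithgj'
k=7: add src[7]='k' → 'qithgjk'
k=8: add src[0]='t' → 'qithgjkt'

qithgjkt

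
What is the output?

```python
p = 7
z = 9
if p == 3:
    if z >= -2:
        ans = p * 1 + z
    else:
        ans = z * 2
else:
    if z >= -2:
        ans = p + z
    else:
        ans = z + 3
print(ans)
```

p=7, z=9
p == 3 is False; z >= -2 is True
→ ans = p + z = 16

16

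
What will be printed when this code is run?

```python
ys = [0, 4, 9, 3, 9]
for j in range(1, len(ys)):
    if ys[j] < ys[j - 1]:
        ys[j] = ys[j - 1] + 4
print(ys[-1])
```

17

j=1: 4>=0, unchanged → [0, 4, 9, 3, 9]
j=2: 9>=4, unchanged → [0, 4, 9, 3, 9]
j=3: 3<9, ys[3] = 9+4 = 13 → [0, 4, 9, 13, 9]
j=4: 9<13, ys[4] = 13+4 = 17 → [0, 4, 9, 13, 17]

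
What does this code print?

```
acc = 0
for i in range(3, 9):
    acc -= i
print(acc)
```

-33

i=3: acc = 0-3 = -3
i=4: acc = (-3)-4 = -7
i=5: acc = (-7)-5 = -12
i=6: acc = (-12)-6 = -18
i=7: acc = (-18)-7 = -25
i=8: acc = (-25)-8 = -33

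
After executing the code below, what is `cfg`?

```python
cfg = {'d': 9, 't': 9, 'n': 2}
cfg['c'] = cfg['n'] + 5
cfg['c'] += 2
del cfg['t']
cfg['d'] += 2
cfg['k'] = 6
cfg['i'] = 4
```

{'d': 11, 'n': 2, 'c': 9, 'k': 6, 'i': 4}

cfg['c'] = cfg['n']+5 = 7 → {'d': 9, 't': 9, 'n': 2, 'c': 7}
cfg['c'] = 7+2 = 9 → {'d': 9, 't': 9, 'n': 2, 'c': 9}
del 't' → {'d': 9, 'n': 2, 'c': 9}
cfg['d'] = 9+2 = 11 → {'d': 11, 'n': 2, 'c': 9}
cfg['k'] = 6 → {'d': 11, 'n': 2, 'c': 9, 'k': 6}
cfg['i'] = 4 → {'d': 11, 'n': 2, 'c': 9, 'k': 6, 'i': 4}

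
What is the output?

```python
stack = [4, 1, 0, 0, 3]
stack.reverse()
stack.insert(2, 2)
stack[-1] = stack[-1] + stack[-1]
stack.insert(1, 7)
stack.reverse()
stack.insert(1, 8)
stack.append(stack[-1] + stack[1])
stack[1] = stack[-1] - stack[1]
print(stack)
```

[8, 3, 1, 0, 2, 0, 7, 3, 11]

reverse → [3, 0, 0, 1, 4]
insert 2 at 2 → [3, 0, 2, 0, 1, 4]
stack[-1] = stack[-1]+stack[-1] = 4+4 = 8 → [3, 0, 2, 0, 1, 8]
insert 7 at 1 → [3, 7, 0, 2, 0, 1, 8]
reverse → [8, 1, 0, 2, 0, 7, 3]
insert 8 at 1 → [8, 8, 1, 0, 2, 0, 7, 3]
append stack[-1]+stack[1] = 3+8 = 11 → [8, 8, 1, 0, 2, 0, 7, 3, 11]
stack[1] = stack[-1]-stack[1] = 11-8 = 3 → [8, 3, 1, 0, 2, 0, 7, 3, 11]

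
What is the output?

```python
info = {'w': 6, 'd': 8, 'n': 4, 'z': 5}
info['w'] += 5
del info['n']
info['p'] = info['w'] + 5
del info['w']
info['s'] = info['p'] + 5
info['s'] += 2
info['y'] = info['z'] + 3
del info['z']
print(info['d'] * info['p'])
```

128

info['w'] = 6+5 = 11 → {'w': 11, 'd': 8, 'n': 4, 'z': 5}
del 'n' → {'w': 11, 'd': 8, 'z': 5}
info['p'] = info['w']+5 = 16 → {'w': 11, 'd': 8, 'z': 5, 'p': 16}
del 'w' → {'d': 8, 'z': 5, 'p': 16}
info['s'] = info['p']+5 = 21 → {'d': 8, 'z': 5, 'p': 16, 's': 21}
info['s'] = 21+2 = 23 → {'d': 8, 'z': 5, 'p': 16, 's': 23}
info['y'] = info['z']+3 = 8 → {'d': 8, 'z': 5, 'p': 16, 's': 23, 'y': 8}
del 'z' → {'d': 8, 'p': 16, 's': 23, 'y': 8}
info['d']*info['p'] = 8*16 = 128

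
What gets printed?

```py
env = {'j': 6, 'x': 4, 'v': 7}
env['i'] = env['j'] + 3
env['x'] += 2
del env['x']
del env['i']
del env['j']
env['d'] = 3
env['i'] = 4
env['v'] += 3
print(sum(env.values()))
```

env['i'] = env['j']+3 = 9 → {'j': 6, 'x': 4, 'v': 7, 'i': 9}
env['x'] = 4+2 = 6 → {'j': 6, 'x': 6, 'v': 7, 'i': 9}
del 'x' → {'j': 6, 'v': 7, 'i': 9}
del 'i' → {'j': 6, 'v': 7}
del 'j' → {'v': 7}
env['d'] = 3 → {'v': 7, 'd': 3}
env['i'] = 4 → {'v': 7, 'd': 3, 'i': 4}
env['v'] = 7+3 = 10 → {'v': 10, 'd': 3, 'i': 4}
sum of values = 17

17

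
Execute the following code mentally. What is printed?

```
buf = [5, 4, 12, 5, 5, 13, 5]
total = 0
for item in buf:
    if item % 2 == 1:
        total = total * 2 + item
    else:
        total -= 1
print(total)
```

139

item=5: odd, total = 0*2+5 = 5
item=4: not odd, total = 5-1 = 4
item=12: not odd, total = 4-1 = 3
item=5: odd, total = 3*2+5 = 11
item=5: odd, total = 11*2+5 = 27
item=13: odd, total = 27*2+13 = 67
item=5: odd, total = 67*2+5 = 139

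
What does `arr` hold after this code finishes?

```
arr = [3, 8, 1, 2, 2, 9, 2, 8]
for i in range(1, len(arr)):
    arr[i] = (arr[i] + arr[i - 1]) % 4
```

[3, 3, 0, 2, 0, 1, 3, 3]

i=1: arr[1] = (8+3)%4 = 3 → [3, 3, 1, 2, 2, 9, 2, 8]
i=2: arr[2] = (1+3)%4 = 0 → [3, 3, 0, 2, 2, 9, 2, 8]
i=3: arr[3] = (2+0)%4 = 2 → [3, 3, 0, 2, 2, 9, 2, 8]
i=4: arr[4] = (2+2)%4 = 0 → [3, 3, 0, 2, 0, 9, 2, 8]
i=5: arr[5] = (9+0)%4 = 1 → [3, 3, 0, 2, 0, 1, 2, 8]
i=6: arr[6] = (2+1)%4 = 3 → [3, 3, 0, 2, 0, 1, 3, 8]
i=7: arr[7] = (8+3)%4 = 3 → [3, 3, 0, 2, 0, 1, 3, 3]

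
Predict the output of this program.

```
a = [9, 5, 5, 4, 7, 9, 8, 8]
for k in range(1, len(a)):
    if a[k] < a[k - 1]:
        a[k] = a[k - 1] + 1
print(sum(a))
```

100

k=1: 5<9, a[1] = 9+1 = 10 → [9, 10, 5, 4, 7, 9, 8, 8]
k=2: 5<10, a[2] = 10+1 = 11 → [9, 10, 11, 4, 7, 9, 8, 8]
k=3: 4<11, a[3] = 11+1 = 12 → [9, 10, 11, 12, 7, 9, 8, 8]
k=4: 7<12, a[4] = 12+1 = 13 → [9, 10, 11, 12, 13, 9, 8, 8]
k=5: 9<13, a[5] = 13+1 = 14 → [9, 10, 11, 12, 13, 14, 8, 8]
k=6: 8<14, a[6] = 14+1 = 15 → [9, 10, 11, 12, 13, 14, 15, 8]
k=7: 8<15, a[7] = 15+1 = 16 → [9, 10, 11, 12, 13, 14, 15, 16]
sum = 100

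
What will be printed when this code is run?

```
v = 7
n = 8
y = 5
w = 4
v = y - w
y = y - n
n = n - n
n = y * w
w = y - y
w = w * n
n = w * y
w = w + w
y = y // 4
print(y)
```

v = 5-4 = 1
y = 5-8 = -3
n = 8-8 = 0
n = (-3)*4 = -12
w = (-3)-(-3) = 0
w = 0*(-12) = 0
n = 0*(-3) = 0
w = 0+0 = 0
y = (-3)//4 = -1

-1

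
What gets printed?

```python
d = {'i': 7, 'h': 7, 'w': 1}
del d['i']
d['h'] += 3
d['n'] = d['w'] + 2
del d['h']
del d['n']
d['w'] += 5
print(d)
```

del 'i' → {'h': 7, 'w': 1}
d['h'] = 7+3 = 10 → {'h': 10, 'w': 1}
d['n'] = d['w']+2 = 3 → {'h': 10, 'w': 1, 'n': 3}
del 'h' → {'w': 1, 'n': 3}
del 'n' → {'w': 1}
d['w'] = 1+5 = 6 → {'w': 6}

{'w': 6}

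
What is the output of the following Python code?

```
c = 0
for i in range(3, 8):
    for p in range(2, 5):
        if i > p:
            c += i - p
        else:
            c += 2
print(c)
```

37

i=3,p=2: 3>2, c = 0+1 = 1
i=3,p=3: not 3>3, c = 1+2 = 3
i=3,p=4: not 3>4, c = 3+2 = 5
i=4,p=2: 4>2, c = 5+2 = 7
i=4,p=3: 4>3, c = 7+1 = 8
i=4,p=4: not 4>4, c = 8+2 = 10
i=5,p=2: 5>2, c = 10+3 = 13
i=5,p=3: 5>3, c = 13+2 = 15
i=5,p=4: 5>4, c = 15+1 = 16
i=6,p=2: 6>2, c = 16+4 = 20
i=6,p=3: 6>3, c = 20+3 = 23
i=6,p=4: 6>4, c = 23+2 = 25
i=7,p=2: 7>2, c = 25+5 = 30
i=7,p=3: 7>3, c = 30+4 = 34
i=7,p=4: 7>4, c = 34+3 = 37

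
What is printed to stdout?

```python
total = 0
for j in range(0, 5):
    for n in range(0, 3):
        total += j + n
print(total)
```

45

j=0,n=0: total = 0+0 = 0
j=0,n=1: total = 0+1 = 1
j=0,n=2: total = 1+2 = 3
j=1,n=0: total = 3+1 = 4
j=1,n=1: total = 4+2 = 6
j=1,n=2: total = 6+3 = 9
j=2,n=0: total = 9+2 = 11
j=2,n=1: total = 11+3 = 14
j=2,n=2: total = 14+4 = 18
j=3,n=0: total = 18+3 = 21
j=3,n=1: total = 21+4 = 25
j=3,n=2: total = 25+5 = 30
j=4,n=0: total = 30+4 = 34
j=4,n=1: total = 34+5 = 39
j=4,n=2: total = 39+6 = 45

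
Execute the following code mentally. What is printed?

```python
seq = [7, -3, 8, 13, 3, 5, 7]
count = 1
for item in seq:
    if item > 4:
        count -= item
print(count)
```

item=7: >4, count = 1-7 = -6
item=-3: not >4
item=8: >4, count = (-6)-8 = -14
item=13: >4, count = (-14)-13 = -27
item=3: not >4
item=5: >4, count = (-27)-5 = -32
item=7: >4, count = (-32)-7 = -39

-39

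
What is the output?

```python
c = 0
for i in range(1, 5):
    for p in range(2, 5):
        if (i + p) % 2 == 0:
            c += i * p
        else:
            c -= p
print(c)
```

30

i=1,p=2: odd sum, c = 0-2 = -2
i=1,p=3: even sum, c = (-2)+3 = 1
i=1,p=4: odd sum, c = 1-4 = -3
i=2,p=2: even sum, c = (-3)+4 = 1
i=2,p=3: odd sum, c = 1-3 = -2
i=2,p=4: even sum, c = (-2)+8 = 6
i=3,p=2: odd sum, c = 6-2 = 4
i=3,p=3: even sum, c = 4+9 = 13
i=3,p=4: odd sum, c = 13-4 = 9
i=4,p=2: even sum, c = 9+8 = 17
i=4,p=3: odd sum, c = 17-3 = 14
i=4,p=4: even sum, c = 14+16 = 30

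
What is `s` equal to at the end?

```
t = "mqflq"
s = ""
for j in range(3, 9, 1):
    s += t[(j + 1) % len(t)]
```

j=3: add t[4]='q' → 'q'
j=4: add t[0]='m' → 'qm'
j=5: add t[1]='q' → 'qmq'
j=6: add t[2]='f' → 'qmqf'
j=7: add t[3]='l' → 'qmqfl'
j=8: add t[4]='q' → 'qmqflq'

'qmqflq'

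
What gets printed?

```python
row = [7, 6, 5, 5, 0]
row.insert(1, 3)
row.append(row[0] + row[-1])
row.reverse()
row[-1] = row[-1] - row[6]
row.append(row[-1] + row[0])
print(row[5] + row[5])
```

6

insert 3 at 1 → [7, 3, 6, 5, 5, 0]
append row[0]+row[-1] = 7+0 = 7 → [7, 3, 6, 5, 5, 0, 7]
reverse → [7, 0, 5, 5, 6, 3, 7]
row[-1] = row[-1]-row[6] = 7-7 = 0 → [7, 0, 5, 5, 6, 3, 0]
append row[-1]+row[0] = 0+7 = 7 → [7, 0, 5, 5, 6, 3, 0, 7]
row[5]+row[5] = 3+3 = 6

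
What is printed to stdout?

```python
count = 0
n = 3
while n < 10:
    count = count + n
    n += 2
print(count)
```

24

n=3: count = 0+3 = 3
n=5: count = 3+5 = 8
n=7: count = 8+7 = 15
n=9: count = 15+9 = 24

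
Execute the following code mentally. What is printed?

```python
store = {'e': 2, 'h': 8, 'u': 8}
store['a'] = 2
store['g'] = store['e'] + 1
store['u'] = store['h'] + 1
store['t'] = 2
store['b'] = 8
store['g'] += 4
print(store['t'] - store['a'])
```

store['a'] = 2 → {'e': 2, 'h': 8, 'u': 8, 'a': 2}
store['g'] = store['e']+1 = 3 → {'e': 2, 'h': 8, 'u': 8, 'a': 2, 'g': 3}
store['u'] = store['h']+1 = 9 → {'e': 2, 'h': 8, 'u': 9, 'a': 2, 'g': 3}
store['t'] = 2 → {'e': 2, 'h': 8, 'u': 9, 'a': 2, 'g': 3, 't': 2}
store['b'] = 8 → {'e': 2, 'h': 8, 'u': 9, 'a': 2, 'g': 3, 't': 2, 'b': 8}
store['g'] = 3+4 = 7 → {'e': 2, 'h': 8, 'u': 9, 'a': 2, 'g': 7, 't': 2, 'b': 8}
store['t']-store['a'] = 2-2 = 0

0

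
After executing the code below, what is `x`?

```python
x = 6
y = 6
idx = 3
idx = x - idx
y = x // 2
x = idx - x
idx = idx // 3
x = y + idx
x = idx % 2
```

1

idx = 6-3 = 3
y = 6//2 = 3
x = 3-6 = -3
idx = 3//3 = 1
x = 3+1 = 4
x = 1%2 = 1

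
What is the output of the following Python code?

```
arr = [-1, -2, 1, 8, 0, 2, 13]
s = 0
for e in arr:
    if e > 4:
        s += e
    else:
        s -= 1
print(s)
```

16

e=-1: not >4, s = 0-1 = -1
e=-2: not >4, s = (-1)-1 = -2
e=1: not >4, s = (-2)-1 = -3
e=8: >4, s = (-3)+8 = 5
e=0: not >4, s = 5-1 = 4
e=2: not >4, s = 4-1 = 3
e=13: >4, s = 3+13 = 16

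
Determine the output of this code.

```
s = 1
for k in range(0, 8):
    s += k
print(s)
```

k=0: s = 1+0 = 1
k=1: s = 1+1 = 2
k=2: s = 2+2 = 4
k=3: s = 4+3 = 7
k=4: s = 7+4 = 11
k=5: s = 11+5 = 16
k=6: s = 16+6 = 22
k=7: s = 22+7 = 29

29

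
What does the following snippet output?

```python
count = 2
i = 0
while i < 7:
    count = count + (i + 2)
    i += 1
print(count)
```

37

i=0: count = 2+2 = 4
i=1: count = 4+3 = 7
i=2: count = 7+4 = 11
i=3: count = 11+5 = 16
i=4: count = 16+6 = 22
i=5: count = 22+7 = 29
i=6: count = 29+8 = 37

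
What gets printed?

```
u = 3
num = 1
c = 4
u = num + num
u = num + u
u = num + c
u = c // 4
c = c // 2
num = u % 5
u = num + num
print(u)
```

u = 1+1 = 2
u = 1+2 = 3
u = 1+4 = 5
u = 4//4 = 1
c = 4//2 = 2
num = 1%5 = 1
u = 1+1 = 2

2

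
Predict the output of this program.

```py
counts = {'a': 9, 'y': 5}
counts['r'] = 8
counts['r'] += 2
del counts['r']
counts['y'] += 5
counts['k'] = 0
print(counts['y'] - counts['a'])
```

counts['r'] = 8 → {'a': 9, 'y': 5, 'r': 8}
counts['r'] = 8+2 = 10 → {'a': 9, 'y': 5, 'r': 10}
del 'r' → {'a': 9, 'y': 5}
counts['y'] = 5+5 = 10 → {'a': 9, 'y': 10}
counts['k'] = 0 → {'a': 9, 'y': 10, 'k': 0}
counts['y']-counts['a'] = 10-9 = 1

1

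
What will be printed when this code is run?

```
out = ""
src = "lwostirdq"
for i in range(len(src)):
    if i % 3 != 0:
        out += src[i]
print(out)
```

i=0: skip
i=1: add 'w' → 'w'
i=2: add 'o' → 'wo'
i=3: skip
i=4: add 't' → 'wot'
i=5: add 'i' → 'woti'
i=6: skip
i=7: add 'd' → 'wotid'
i=8: add 'q' → 'wotidq'

wotidq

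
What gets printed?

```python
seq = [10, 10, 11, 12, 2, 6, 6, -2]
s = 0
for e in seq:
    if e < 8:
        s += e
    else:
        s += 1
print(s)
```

16

e=10: not <8, s = 0+1 = 1
e=10: not <8, s = 1+1 = 2
e=11: not <8, s = 2+1 = 3
e=12: not <8, s = 3+1 = 4
e=2: <8, s = 4+2 = 6
e=6: <8, s = 6+6 = 12
e=6: <8, s = 12+6 = 18
e=-2: <8, s = 18+(-2) = 16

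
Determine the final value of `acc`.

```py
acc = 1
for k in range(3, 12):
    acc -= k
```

k=3: acc = 1-3 = -2
k=4: acc = (-2)-4 = -6
k=5: acc = (-6)-5 = -11
k=6: acc = (-11)-6 = -17
k=7: acc = (-17)-7 = -24
k=8: acc = (-24)-8 = -32
k=9: acc = (-32)-9 = -41
k=10: acc = (-41)-10 = -51
k=11: acc = (-51)-11 = -62

-62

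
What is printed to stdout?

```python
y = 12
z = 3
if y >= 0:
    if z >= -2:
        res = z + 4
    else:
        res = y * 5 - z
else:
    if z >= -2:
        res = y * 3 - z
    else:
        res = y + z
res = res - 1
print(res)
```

6

y=12, z=3
y >= 0 is True; z >= -2 is True
→ res = z + 4 = 7
res = 7-1 = 6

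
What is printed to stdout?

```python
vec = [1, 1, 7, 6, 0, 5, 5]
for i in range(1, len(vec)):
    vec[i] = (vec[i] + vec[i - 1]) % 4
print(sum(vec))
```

i=1: vec[1] = (1+1)%4 = 2 → [1, 2, 7, 6, 0, 5, 5]
i=2: vec[2] = (7+2)%4 = 1 → [1, 2, 1, 6, 0, 5, 5]
i=3: vec[3] = (6+1)%4 = 3 → [1, 2, 1, 3, 0, 5, 5]
i=4: vec[4] = (0+3)%4 = 3 → [1, 2, 1, 3, 3, 5, 5]
i=5: vec[5] = (5+3)%4 = 0 → [1, 2, 1, 3, 3, 0, 5]
i=6: vec[6] = (5+0)%4 = 1 → [1, 2, 1, 3, 3, 0, 1]
sum = 11

11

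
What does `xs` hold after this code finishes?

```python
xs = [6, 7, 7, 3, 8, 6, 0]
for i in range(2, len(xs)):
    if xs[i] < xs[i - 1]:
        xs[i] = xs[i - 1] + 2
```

i=2: 7>=7, unchanged → [6, 7, 7, 3, 8, 6, 0]
i=3: 3<7, xs[3] = 7+2 = 9 → [6, 7, 7, 9, 8, 6, 0]
i=4: 8<9, xs[4] = 9+2 = 11 → [6, 7, 7, 9, 11, 6, 0]
i=5: 6<11, xs[5] = 11+2 = 13 → [6, 7, 7, 9, 11, 13, 0]
i=6: 0<13, xs[6] = 13+2 = 15 → [6, 7, 7, 9, 11, 13, 15]

[6, 7, 7, 9, 11, 13, 15]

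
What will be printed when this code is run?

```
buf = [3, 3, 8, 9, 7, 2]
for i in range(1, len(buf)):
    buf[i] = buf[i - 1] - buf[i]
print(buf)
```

[3, 0, -8, -17, -24, -26]

i=1: buf[1] = 3-3 = 0 → [3, 0, 8, 9, 7, 2]
i=2: buf[2] = 0-8 = -8 → [3, 0, -8, 9, 7, 2]
i=3: buf[3] = (-8)-9 = -17 → [3, 0, -8, -17, 7, 2]
i=4: buf[4] = (-17)-7 = -24 → [3, 0, -8, -17, -24, 2]
i=5: buf[5] = (-24)-2 = -26 → [3, 0, -8, -17, -24, -26]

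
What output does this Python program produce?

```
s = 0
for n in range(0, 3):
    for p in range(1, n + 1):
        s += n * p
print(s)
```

n=1,p=1: s = 0+1 = 1
n=2,p=1: s = 1+2 = 3
n=2,p=2: s = 3+4 = 7

7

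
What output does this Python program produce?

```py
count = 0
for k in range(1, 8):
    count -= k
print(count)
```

k=1: count = 0-1 = -1
k=2: count = (-1)-2 = -3
k=3: count = (-3)-3 = -6
k=4: count = (-6)-4 = -10
k=5: count = (-10)-5 = -15
k=6: count = (-15)-6 = -21
k=7: count = (-21)-7 = -28

-28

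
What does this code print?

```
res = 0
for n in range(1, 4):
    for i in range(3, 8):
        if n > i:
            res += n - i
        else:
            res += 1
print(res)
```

n=1,i=3: not 1>3, res = 0+1 = 1
n=1,i=4: not 1>4, res = 1+1 = 2
n=1,i=5: not 1>5, res = 2+1 = 3
n=1,i=6: not 1>6, res = 3+1 = 4
n=1,i=7: not 1>7, res = 4+1 = 5
n=2,i=3: not 2>3, res = 5+1 = 6
n=2,i=4: not 2>4, res = 6+1 = 7
n=2,i=5: not 2>5, res = 7+1 = 8
n=2,i=6: not 2>6, res = 8+1 = 9
n=2,i=7: not 2>7, res = 9+1 = 10
n=3,i=3: not 3>3, res = 10+1 = 11
n=3,i=4: not 3>4, res = 11+1 = 12
n=3,i=5: not 3>5, res = 12+1 = 13
n=3,i=6: not 3>6, res = 13+1 = 14
n=3,i=7: not 3>7, res = 14+1 = 15

15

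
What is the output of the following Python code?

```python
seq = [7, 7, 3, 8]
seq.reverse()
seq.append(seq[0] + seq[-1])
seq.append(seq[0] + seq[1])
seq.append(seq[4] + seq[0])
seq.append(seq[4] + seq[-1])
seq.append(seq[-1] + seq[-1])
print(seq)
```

[8, 3, 7, 7, 15, 11, 23, 38, 76]

reverse → [8, 3, 7, 7]
append seq[0]+seq[-1] = 8+7 = 15 → [8, 3, 7, 7, 15]
append seq[0]+seq[1] = 8+3 = 11 → [8, 3, 7, 7, 15, 11]
append seq[4]+seq[0] = 15+8 = 23 → [8, 3, 7, 7, 15, 11, 23]
append seq[4]+seq[-1] = 15+23 = 38 → [8, 3, 7, 7, 15, 11, 23, 38]
append seq[-1]+seq[-1] = 38+38 = 76 → [8, 3, 7, 7, 15, 11, 23, 38, 76]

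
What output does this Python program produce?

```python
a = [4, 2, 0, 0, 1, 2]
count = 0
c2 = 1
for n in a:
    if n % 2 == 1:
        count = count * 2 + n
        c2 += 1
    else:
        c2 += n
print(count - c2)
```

n=4: not odd; c2=5
n=2: not odd; c2=7
n=0: not odd; c2=7
n=0: not odd; c2=7
n=1: odd, count = 0*2+1 = 1; c2=8
n=2: not odd; c2=10
count-c2 = 1-10 = -9

-9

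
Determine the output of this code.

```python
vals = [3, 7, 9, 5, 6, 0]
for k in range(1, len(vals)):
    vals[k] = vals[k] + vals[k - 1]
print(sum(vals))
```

k=1: vals[1] = 7+3 = 10 → [3, 10, 9, 5, 6, 0]
k=2: vals[2] = 9+10 = 19 → [3, 10, 19, 5, 6, 0]
k=3: vals[3] = 5+19 = 24 → [3, 10, 19, 24, 6, 0]
k=4: vals[4] = 6+24 = 30 → [3, 10, 19, 24, 30, 0]
k=5: vals[5] = 0+30 = 30 → [3, 10, 19, 24, 30, 30]
sum = 116

116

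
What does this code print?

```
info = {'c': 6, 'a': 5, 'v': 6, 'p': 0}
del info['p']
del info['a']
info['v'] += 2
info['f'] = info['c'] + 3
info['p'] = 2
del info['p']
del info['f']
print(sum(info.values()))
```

del 'p' → {'c': 6, 'a': 5, 'v': 6}
del 'a' → {'c': 6, 'v': 6}
info['v'] = 6+2 = 8 → {'c': 6, 'v': 8}
info['f'] = info['c']+3 = 9 → {'c': 6, 'v': 8, 'f': 9}
info['p'] = 2 → {'c': 6, 'v': 8, 'f': 9, 'p': 2}
del 'p' → {'c': 6, 'v': 8, 'f': 9}
del 'f' → {'c': 6, 'v': 8}
sum of values = 14

14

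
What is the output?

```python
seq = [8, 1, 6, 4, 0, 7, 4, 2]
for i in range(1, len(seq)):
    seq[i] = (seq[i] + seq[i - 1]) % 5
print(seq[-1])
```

2

i=1: seq[1] = (1+8)%5 = 4 → [8, 4, 6, 4, 0, 7, 4, 2]
i=2: seq[2] = (6+4)%5 = 0 → [8, 4, 0, 4, 0, 7, 4, 2]
i=3: seq[3] = (4+0)%5 = 4 → [8, 4, 0, 4, 0, 7, 4, 2]
i=4: seq[4] = (0+4)%5 = 4 → [8, 4, 0, 4, 4, 7, 4, 2]
i=5: seq[5] = (7+4)%5 = 1 → [8, 4, 0, 4, 4, 1, 4, 2]
i=6: seq[6] = (4+1)%5 = 0 → [8, 4, 0, 4, 4, 1, 0, 2]
i=7: seq[7] = (2+0)%5 = 2 → [8, 4, 0, 4, 4, 1, 0, 2]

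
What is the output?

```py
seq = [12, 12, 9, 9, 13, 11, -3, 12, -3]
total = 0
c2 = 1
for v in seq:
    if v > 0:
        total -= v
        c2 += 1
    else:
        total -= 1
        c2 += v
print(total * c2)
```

-160

v=12: >0, total = 0-12 = -12; c2=2
v=12: >0, total = (-12)-12 = -24; c2=3
v=9: >0, total = (-24)-9 = -33; c2=4
v=9: >0, total = (-33)-9 = -42; c2=5
v=13: >0, total = (-42)-13 = -55; c2=6
v=11: >0, total = (-55)-11 = -66; c2=7
v=-3: not >0, total = (-66)-1 = -67; c2=4
v=12: >0, total = (-67)-12 = -79; c2=5
v=-3: not >0, total = (-79)-1 = -80; c2=2
total*c2 = (-80)*2 = -160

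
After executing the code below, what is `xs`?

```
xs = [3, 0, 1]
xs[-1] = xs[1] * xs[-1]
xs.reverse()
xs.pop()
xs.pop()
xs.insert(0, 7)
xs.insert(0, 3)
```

[3, 7, 0]

xs[-1] = xs[1]*xs[-1] = 0*1 = 0 → [3, 0, 0]
reverse → [0, 0, 3]
pop() removes 3 → [0, 0]
pop() removes 0 → [0]
insert 7 at 0 → [7, 0]
insert 3 at 0 → [3, 7, 0]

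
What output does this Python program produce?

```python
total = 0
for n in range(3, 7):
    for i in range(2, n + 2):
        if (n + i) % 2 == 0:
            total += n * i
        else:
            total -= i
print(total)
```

104

n=3,i=2: odd sum, total = 0-2 = -2
n=3,i=3: even sum, total = (-2)+9 = 7
n=3,i=4: odd sum, total = 7-4 = 3
n=4,i=2: even sum, total = 3+8 = 11
n=4,i=3: odd sum, total = 11-3 = 8
n=4,i=4: even sum, total = 8+16 = 24
n=4,i=5: odd sum, total = 24-5 = 19
n=5,i=2: odd sum, total = 19-2 = 17
n=5,i=3: even sum, total = 17+15 = 32
n=5,i=4: odd sum, total = 32-4 = 28
n=5,i=5: even sum, total = 28+25 = 53
n=5,i=6: odd sum, total = 53-6 = 47
n=6,i=2: even sum, total = 47+12 = 59
n=6,i=3: odd sum, total = 59-3 = 56
n=6,i=4: even sum, total = 56+24 = 80
n=6,i=5: odd sum, total = 80-5 = 75
n=6,i=6: even sum, total = 75+36 = 111
n=6,i=7: odd sum, total = 111-7 = 104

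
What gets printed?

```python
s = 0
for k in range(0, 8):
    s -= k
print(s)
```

k=0: s = 0-0 = 0
k=1: s = 0-1 = -1
k=2: s = (-1)-2 = -3
k=3: s = (-3)-3 = -6
k=4: s = (-6)-4 = -10
k=5: s = (-10)-5 = -15
k=6: s = (-15)-6 = -21
k=7: s = (-21)-7 = -28

-28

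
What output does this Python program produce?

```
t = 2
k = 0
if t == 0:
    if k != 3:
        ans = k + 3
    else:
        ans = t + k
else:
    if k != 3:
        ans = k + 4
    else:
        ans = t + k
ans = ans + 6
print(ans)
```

10

t=2, k=0
t == 0 is False; k != 3 is True
→ ans = k + 4 = 4
ans = 4+6 = 10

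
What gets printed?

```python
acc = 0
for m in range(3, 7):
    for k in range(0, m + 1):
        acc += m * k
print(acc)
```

259

m=3,k=0: acc = 0+0 = 0
m=3,k=1: acc = 0+3 = 3
m=3,k=2: acc = 3+6 = 9
m=3,k=3: acc = 9+9 = 18
m=4,k=0: acc = 18+0 = 18
m=4,k=1: acc = 18+4 = 22
m=4,k=2: acc = 22+8 = 30
m=4,k=3: acc = 30+12 = 42
m=4,k=4: acc = 42+16 = 58
m=5,k=0: acc = 58+0 = 58
m=5,k=1: acc = 58+5 = 63
m=5,k=2: acc = 63+10 = 73
m=5,k=3: acc = 73+15 = 88
m=5,k=4: acc = 88+20 = 108
m=5,k=5: acc = 108+25 = 133
m=6,k=0: acc = 133+0 = 133
m=6,k=1: acc = 133+6 = 139
m=6,k=2: acc = 139+12 = 151
m=6,k=3: acc = 151+18 = 169
m=6,k=4: acc = 169+24 = 193
m=6,k=5: acc = 193+30 = 223
m=6,k=6: acc = 223+36 = 259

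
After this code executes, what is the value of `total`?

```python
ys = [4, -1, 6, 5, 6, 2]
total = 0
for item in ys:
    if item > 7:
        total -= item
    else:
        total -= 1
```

item=4: not >7, total = 0-1 = -1
item=-1: not >7, total = (-1)-1 = -2
item=6: not >7, total = (-2)-1 = -3
item=5: not >7, total = (-3)-1 = -4
item=6: not >7, total = (-4)-1 = -5
item=2: not >7, total = (-5)-1 = -6

-6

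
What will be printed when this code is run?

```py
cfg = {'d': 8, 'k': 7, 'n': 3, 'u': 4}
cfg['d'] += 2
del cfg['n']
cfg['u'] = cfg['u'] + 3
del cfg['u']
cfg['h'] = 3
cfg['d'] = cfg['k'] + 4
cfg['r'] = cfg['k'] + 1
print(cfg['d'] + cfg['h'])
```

cfg['d'] = 8+2 = 10 → {'d': 10, 'k': 7, 'n': 3, 'u': 4}
del 'n' → {'d': 10, 'k': 7, 'u': 4}
cfg['u'] = cfg['u']+3 = 7 → {'d': 10, 'k': 7, 'u': 7}
del 'u' → {'d': 10, 'k': 7}
cfg['h'] = 3 → {'d': 10, 'k': 7, 'h': 3}
cfg['d'] = cfg['k']+4 = 11 → {'d': 11, 'k': 7, 'h': 3}
cfg['r'] = cfg['k']+1 = 8 → {'d': 11, 'k': 7, 'h': 3, 'r': 8}
cfg['d']+cfg['h'] = 11+3 = 14

14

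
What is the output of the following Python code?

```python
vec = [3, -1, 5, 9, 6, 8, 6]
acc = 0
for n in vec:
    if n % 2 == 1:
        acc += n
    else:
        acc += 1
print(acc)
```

19

n=3: odd, acc = 0+3 = 3
n=-1: odd, acc = 3+(-1) = 2
n=5: odd, acc = 2+5 = 7
n=9: odd, acc = 7+9 = 16
n=6: not odd, acc = 16+1 = 17
n=8: not odd, acc = 17+1 = 18
n=6: not odd, acc = 18+1 = 19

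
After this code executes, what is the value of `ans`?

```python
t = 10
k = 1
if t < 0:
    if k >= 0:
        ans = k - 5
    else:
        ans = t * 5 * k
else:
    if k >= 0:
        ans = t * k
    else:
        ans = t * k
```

10

t=10, k=1
t < 0 is False; k >= 0 is True
→ ans = t * k = 10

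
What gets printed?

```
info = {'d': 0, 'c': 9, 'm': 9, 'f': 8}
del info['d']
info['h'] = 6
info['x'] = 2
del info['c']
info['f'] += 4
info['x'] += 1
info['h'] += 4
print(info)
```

{'m': 9, 'f': 12, 'h': 10, 'x': 3}

del 'd' → {'c': 9, 'm': 9, 'f': 8}
info['h'] = 6 → {'c': 9, 'm': 9, 'f': 8, 'h': 6}
info['x'] = 2 → {'c': 9, 'm': 9, 'f': 8, 'h': 6, 'x': 2}
del 'c' → {'m': 9, 'f': 8, 'h': 6, 'x': 2}
info['f'] = 8+4 = 12 → {'m': 9, 'f': 12, 'h': 6, 'x': 2}
info['x'] = 2+1 = 3 → {'m': 9, 'f': 12, 'h': 6, 'x': 3}
info['h'] = 6+4 = 10 → {'m': 9, 'f': 12, 'h': 10, 'x': 3}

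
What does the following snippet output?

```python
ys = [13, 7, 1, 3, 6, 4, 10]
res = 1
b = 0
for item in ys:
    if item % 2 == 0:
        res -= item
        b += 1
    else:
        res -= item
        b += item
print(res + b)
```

-16

item=13: not even, res = 1-13 = -12; b=13
item=7: not even, res = (-12)-7 = -19; b=20
item=1: not even, res = (-19)-1 = -20; b=21
item=3: not even, res = (-20)-3 = -23; b=24
item=6: even, res = (-23)-6 = -29; b=25
item=4: even, res = (-29)-4 = -33; b=26
item=10: even, res = (-33)-10 = -43; b=27
res+b = (-43)+27 = -16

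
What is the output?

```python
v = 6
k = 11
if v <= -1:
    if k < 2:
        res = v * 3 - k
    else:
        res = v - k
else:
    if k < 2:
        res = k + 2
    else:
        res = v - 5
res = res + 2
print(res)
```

v=6, k=11
v <= -1 is False; k < 2 is False
→ res = v - 5 = 1
res = 1+2 = 3

3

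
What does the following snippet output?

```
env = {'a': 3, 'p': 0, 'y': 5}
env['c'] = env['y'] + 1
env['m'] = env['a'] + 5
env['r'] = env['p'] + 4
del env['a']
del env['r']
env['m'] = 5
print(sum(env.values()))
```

env['c'] = env['y']+1 = 6 → {'a': 3, 'p': 0, 'y': 5, 'c': 6}
env['m'] = env['a']+5 = 8 → {'a': 3, 'p': 0, 'y': 5, 'c': 6, 'm': 8}
env['r'] = env['p']+4 = 4 → {'a': 3, 'p': 0, 'y': 5, 'c': 6, 'm': 8, 'r': 4}
del 'a' → {'p': 0, 'y': 5, 'c': 6, 'm': 8, 'r': 4}
del 'r' → {'p': 0, 'y': 5, 'c': 6, 'm': 8}
env['m'] = 5 → {'p': 0, 'y': 5, 'c': 6, 'm': 5}
sum of values = 16

16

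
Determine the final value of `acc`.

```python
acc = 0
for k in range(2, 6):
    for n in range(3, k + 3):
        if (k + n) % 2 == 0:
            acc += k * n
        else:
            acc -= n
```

k=2,n=3: odd sum, acc = 0-3 = -3
k=2,n=4: even sum, acc = (-3)+8 = 5
k=3,n=3: even sum, acc = 5+9 = 14
k=3,n=4: odd sum, acc = 14-4 = 10
k=3,n=5: even sum, acc = 10+15 = 25
k=4,n=3: odd sum, acc = 25-3 = 22
k=4,n=4: even sum, acc = 22+16 = 38
k=4,n=5: odd sum, acc = 38-5 = 33
k=4,n=6: even sum, acc = 33+24 = 57
k=5,n=3: even sum, acc = 57+15 = 72
k=5,n=4: odd sum, acc = 72-4 = 68
k=5,n=5: even sum, acc = 68+25 = 93
k=5,n=6: odd sum, acc = 93-6 = 87
k=5,n=7: even sum, acc = 87+35 = 122

122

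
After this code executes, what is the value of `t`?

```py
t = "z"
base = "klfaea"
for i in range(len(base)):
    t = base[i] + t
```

i=0: prepend 'k' → 'kz'
i=1: prepend 'l' → 'lkz'
i=2: prepend 'f' → 'flkz'
i=3: prepend 'a' → 'aflkz'
i=4: prepend 'e' → 'eaflkz'
i=5: prepend 'a' → 'aeaflkz'

'aeaflkz'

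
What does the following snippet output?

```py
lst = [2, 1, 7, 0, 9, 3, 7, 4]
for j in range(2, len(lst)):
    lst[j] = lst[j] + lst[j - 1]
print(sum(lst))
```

114

j=2: lst[2] = 7+1 = 8 → [2, 1, 8, 0, 9, 3, 7, 4]
j=3: lst[3] = 0+8 = 8 → [2, 1, 8, 8, 9, 3, 7, 4]
j=4: lst[4] = 9+8 = 17 → [2, 1, 8, 8, 17, 3, 7, 4]
j=5: lst[5] = 3+17 = 20 → [2, 1, 8, 8, 17, 20, 7, 4]
j=6: lst[6] = 7+20 = 27 → [2, 1, 8, 8, 17, 20, 27, 4]
j=7: lst[7] = 4+27 = 31 → [2, 1, 8, 8, 17, 20, 27, 31]
sum = 114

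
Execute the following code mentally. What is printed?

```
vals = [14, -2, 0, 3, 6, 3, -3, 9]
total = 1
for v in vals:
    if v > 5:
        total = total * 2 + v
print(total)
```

v=14: >5, total = 1*2+14 = 16
v=-2: not >5
v=0: not >5
v=3: not >5
v=6: >5, total = 16*2+6 = 38
v=3: not >5
v=-3: not >5
v=9: >5, total = 38*2+9 = 85

85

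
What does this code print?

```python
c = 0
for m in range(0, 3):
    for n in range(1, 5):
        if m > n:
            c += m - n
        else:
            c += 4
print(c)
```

45

m=0,n=1: not 0>1, c = 0+4 = 4
m=0,n=2: not 0>2, c = 4+4 = 8
m=0,n=3: not 0>3, c = 8+4 = 12
m=0,n=4: not 0>4, c = 12+4 = 16
m=1,n=1: not 1>1, c = 16+4 = 20
m=1,n=2: not 1>2, c = 20+4 = 24
m=1,n=3: not 1>3, c = 24+4 = 28
m=1,n=4: not 1>4, c = 28+4 = 32
m=2,n=1: 2>1, c = 32+1 = 33
m=2,n=2: not 2>2, c = 33+4 = 37
m=2,n=3: not 2>3, c = 37+4 = 41
m=2,n=4: not 2>4, c = 41+4 = 45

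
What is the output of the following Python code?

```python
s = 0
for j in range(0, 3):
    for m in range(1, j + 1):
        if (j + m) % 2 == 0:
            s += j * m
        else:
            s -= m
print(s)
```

4

j=1,m=1: even sum, s = 0+1 = 1
j=2,m=1: odd sum, s = 1-1 = 0
j=2,m=2: even sum, s = 0+4 = 4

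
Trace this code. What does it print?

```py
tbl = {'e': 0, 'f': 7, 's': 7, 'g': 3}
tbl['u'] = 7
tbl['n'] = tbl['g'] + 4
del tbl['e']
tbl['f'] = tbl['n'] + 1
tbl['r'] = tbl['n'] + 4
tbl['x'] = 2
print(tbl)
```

tbl['u'] = 7 → {'e': 0, 'f': 7, 's': 7, 'g': 3, 'u': 7}
tbl['n'] = tbl['g']+4 = 7 → {'e': 0, 'f': 7, 's': 7, 'g': 3, 'u': 7, 'n': 7}
del 'e' → {'f': 7, 's': 7, 'g': 3, 'u': 7, 'n': 7}
tbl['f'] = tbl['n']+1 = 8 → {'f': 8, 's': 7, 'g': 3, 'u': 7, 'n': 7}
tbl['r'] = tbl['n']+4 = 11 → {'f': 8, 's': 7, 'g': 3, 'u': 7, 'n': 7, 'r': 11}
tbl['x'] = 2 → {'f': 8, 's': 7, 'g': 3, 'u': 7, 'n': 7, 'r': 11, 'x': 2}

{'f': 8, 's': 7, 'g': 3, 'u': 7, 'n': 7, 'r': 11, 'x': 2}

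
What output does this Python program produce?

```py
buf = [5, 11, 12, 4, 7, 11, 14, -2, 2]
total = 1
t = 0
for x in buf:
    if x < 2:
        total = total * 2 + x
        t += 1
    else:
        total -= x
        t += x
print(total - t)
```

x=5: not <2, total = 1-5 = -4; t=5
x=11: not <2, total = (-4)-11 = -15; t=16
x=12: not <2, total = (-15)-12 = -27; t=28
x=4: not <2, total = (-27)-4 = -31; t=32
x=7: not <2, total = (-31)-7 = -38; t=39
x=11: not <2, total = (-38)-11 = -49; t=50
x=14: not <2, total = (-49)-14 = -63; t=64
x=-2: <2, total = (-63)*2+(-2) = -128; t=65
x=2: not <2, total = (-128)-2 = -130; t=67
total-t = (-130)-67 = -197

-197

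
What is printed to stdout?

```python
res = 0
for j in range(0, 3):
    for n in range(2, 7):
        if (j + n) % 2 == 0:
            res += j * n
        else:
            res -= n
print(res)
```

4

j=0,n=2: even sum, res = 0+0 = 0
j=0,n=3: odd sum, res = 0-3 = -3
j=0,n=4: even sum, res = (-3)+0 = -3
j=0,n=5: odd sum, res = (-3)-5 = -8
j=0,n=6: even sum, res = (-8)+0 = -8
j=1,n=2: odd sum, res = (-8)-2 = -10
j=1,n=3: even sum, res = (-10)+3 = -7
j=1,n=4: odd sum, res = (-7)-4 = -11
j=1,n=5: even sum, res = (-11)+5 = -6
j=1,n=6: odd sum, res = (-6)-6 = -12
j=2,n=2: even sum, res = (-12)+4 = -8
j=2,n=3: odd sum, res = (-8)-3 = -11
j=2,n=4: even sum, res = (-11)+8 = -3
j=2,n=5: odd sum, res = (-3)-5 = -8
j=2,n=6: even sum, res = (-8)+12 = 4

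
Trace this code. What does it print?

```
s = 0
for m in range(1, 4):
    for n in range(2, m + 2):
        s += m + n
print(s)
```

30

m=1,n=2: s = 0+3 = 3
m=2,n=2: s = 3+4 = 7
m=2,n=3: s = 7+5 = 12
m=3,n=2: s = 12+5 = 17
m=3,n=3: s = 17+6 = 23
m=3,n=4: s = 23+7 = 30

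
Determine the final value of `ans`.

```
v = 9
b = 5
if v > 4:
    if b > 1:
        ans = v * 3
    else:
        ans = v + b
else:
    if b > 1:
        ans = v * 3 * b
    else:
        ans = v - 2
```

v=9, b=5
v > 4 is True; b > 1 is True
→ ans = v * 3 = 27

27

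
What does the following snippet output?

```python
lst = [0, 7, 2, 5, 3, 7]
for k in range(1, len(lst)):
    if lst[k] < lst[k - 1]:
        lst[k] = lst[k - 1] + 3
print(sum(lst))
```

k=1: 7>=0, unchanged → [0, 7, 2, 5, 3, 7]
k=2: 2<7, lst[2] = 7+3 = 10 → [0, 7, 10, 5, 3, 7]
k=3: 5<10, lst[3] = 10+3 = 13 → [0, 7, 10, 13, 3, 7]
k=4: 3<13, lst[4] = 13+3 = 16 → [0, 7, 10, 13, 16, 7]
k=5: 7<16, lst[5] = 16+3 = 19 → [0, 7, 10, 13, 16, 19]
sum = 65

65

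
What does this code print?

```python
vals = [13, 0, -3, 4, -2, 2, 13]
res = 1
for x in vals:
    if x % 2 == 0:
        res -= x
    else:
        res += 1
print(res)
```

0

x=13: not even, res = 1+1 = 2
x=0: even, res = 2-0 = 2
x=-3: not even, res = 2+1 = 3
x=4: even, res = 3-4 = -1
x=-2: even, res = (-1)-(-2) = 1
x=2: even, res = 1-2 = -1
x=13: not even, res = (-1)+1 = 0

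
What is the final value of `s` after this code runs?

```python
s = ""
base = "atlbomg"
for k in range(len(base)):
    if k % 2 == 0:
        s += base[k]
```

'alog'

k=0: add 'a' → 'a'
k=1: skip
k=2: add 'l' → 'al'
k=3: skip
k=4: add 'o' → 'alo'
k=5: skip
k=6: add 'g' → 'alog'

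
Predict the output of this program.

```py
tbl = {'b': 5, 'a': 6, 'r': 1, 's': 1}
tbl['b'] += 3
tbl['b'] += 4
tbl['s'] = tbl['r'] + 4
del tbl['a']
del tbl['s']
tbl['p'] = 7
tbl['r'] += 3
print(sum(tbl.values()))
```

23

tbl['b'] = 5+3 = 8 → {'b': 8, 'a': 6, 'r': 1, 's': 1}
tbl['b'] = 8+4 = 12 → {'b': 12, 'a': 6, 'r': 1, 's': 1}
tbl['s'] = tbl['r']+4 = 5 → {'b': 12, 'a': 6, 'r': 1, 's': 5}
del 'a' → {'b': 12, 'r': 1, 's': 5}
del 's' → {'b': 12, 'r': 1}
tbl['p'] = 7 → {'b': 12, 'r': 1, 'p': 7}
tbl['r'] = 1+3 = 4 → {'b': 12, 'r': 4, 'p': 7}
sum of values = 23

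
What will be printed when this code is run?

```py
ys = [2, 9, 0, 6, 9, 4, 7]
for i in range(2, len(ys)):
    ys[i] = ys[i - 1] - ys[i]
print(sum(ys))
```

i=2: ys[2] = 9-0 = 9 → [2, 9, 9, 6, 9, 4, 7]
i=3: ys[3] = 9-6 = 3 → [2, 9, 9, 3, 9, 4, 7]
i=4: ys[4] = 3-9 = -6 → [2, 9, 9, 3, -6, 4, 7]
i=5: ys[5] = (-6)-4 = -10 → [2, 9, 9, 3, -6, -10, 7]
i=6: ys[6] = (-10)-7 = -17 → [2, 9, 9, 3, -6, -10, -17]
sum = -10

-10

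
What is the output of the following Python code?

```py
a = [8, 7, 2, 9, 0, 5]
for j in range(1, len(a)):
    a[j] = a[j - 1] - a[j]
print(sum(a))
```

j=1: a[1] = 8-7 = 1 → [8, 1, 2, 9, 0, 5]
j=2: a[2] = 1-2 = -1 → [8, 1, -1, 9, 0, 5]
j=3: a[3] = (-1)-9 = -10 → [8, 1, -1, -10, 0, 5]
j=4: a[4] = (-10)-0 = -10 → [8, 1, -1, -10, -10, 5]
j=5: a[5] = (-10)-5 = -15 → [8, 1, -1, -10, -10, -15]
sum = -27

-27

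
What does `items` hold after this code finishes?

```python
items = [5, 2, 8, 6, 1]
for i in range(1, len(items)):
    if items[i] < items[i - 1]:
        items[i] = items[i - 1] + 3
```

i=1: 2<5, items[1] = 5+3 = 8 → [5, 8, 8, 6, 1]
i=2: 8>=8, unchanged → [5, 8, 8, 6, 1]
i=3: 6<8, items[3] = 8+3 = 11 → [5, 8, 8, 11, 1]
i=4: 1<11, items[4] = 11+3 = 14 → [5, 8, 8, 11, 14]

[5, 8, 8, 11, 14]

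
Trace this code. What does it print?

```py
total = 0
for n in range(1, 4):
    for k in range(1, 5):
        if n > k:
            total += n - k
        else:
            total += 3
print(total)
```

31

n=1,k=1: not 1>1, total = 0+3 = 3
n=1,k=2: not 1>2, total = 3+3 = 6
n=1,k=3: not 1>3, total = 6+3 = 9
n=1,k=4: not 1>4, total = 9+3 = 12
n=2,k=1: 2>1, total = 12+1 = 13
n=2,k=2: not 2>2, total = 13+3 = 16
n=2,k=3: not 2>3, total = 16+3 = 19
n=2,k=4: not 2>4, total = 19+3 = 22
n=3,k=1: 3>1, total = 22+2 = 24
n=3,k=2: 3>2, total = 24+1 = 25
n=3,k=3: not 3>3, total = 25+3 = 28
n=3,k=4: not 3>4, total = 28+3 = 31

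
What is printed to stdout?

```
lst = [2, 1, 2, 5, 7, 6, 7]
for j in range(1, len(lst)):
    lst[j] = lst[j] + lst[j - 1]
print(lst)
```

[2, 3, 5, 10, 17, 23, 30]

j=1: lst[1] = 1+2 = 3 → [2, 3, 2, 5, 7, 6, 7]
j=2: lst[2] = 2+3 = 5 → [2, 3, 5, 5, 7, 6, 7]
j=3: lst[3] = 5+5 = 10 → [2, 3, 5, 10, 7, 6, 7]
j=4: lst[4] = 7+10 = 17 → [2, 3, 5, 10, 17, 6, 7]
j=5: lst[5] = 6+17 = 23 → [2, 3, 5, 10, 17, 23, 7]
j=6: lst[6] = 7+23 = 30 → [2, 3, 5, 10, 17, 23, 30]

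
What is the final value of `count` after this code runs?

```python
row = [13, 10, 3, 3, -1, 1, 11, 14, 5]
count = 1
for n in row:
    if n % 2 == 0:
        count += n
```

25

n=13: not even
n=10: even, count = 1+10 = 11
n=3: not even
n=3: not even
n=-1: not even
n=1: not even
n=11: not even
n=14: even, count = 11+14 = 25
n=5: not even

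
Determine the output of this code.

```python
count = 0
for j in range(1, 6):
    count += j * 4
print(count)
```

60

j=1: count = 0+1*4 = 4
j=2: count = 4+2*4 = 12
j=3: count = 12+3*4 = 24
j=4: count = 24+4*4 = 40
j=5: count = 40+5*4 = 60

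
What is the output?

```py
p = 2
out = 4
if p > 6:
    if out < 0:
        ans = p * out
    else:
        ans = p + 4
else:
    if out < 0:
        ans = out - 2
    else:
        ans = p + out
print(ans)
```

6

p=2, out=4
p > 6 is False; out < 0 is False
→ ans = p + out = 6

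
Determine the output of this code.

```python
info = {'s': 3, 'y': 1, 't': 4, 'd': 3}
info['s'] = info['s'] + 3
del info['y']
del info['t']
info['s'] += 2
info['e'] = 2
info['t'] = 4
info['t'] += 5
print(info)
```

{'s': 8, 'd': 3, 'e': 2, 't': 9}

info['s'] = info['s']+3 = 6 → {'s': 6, 'y': 1, 't': 4, 'd': 3}
del 'y' → {'s': 6, 't': 4, 'd': 3}
del 't' → {'s': 6, 'd': 3}
info['s'] = 6+2 = 8 → {'s': 8, 'd': 3}
info['e'] = 2 → {'s': 8, 'd': 3, 'e': 2}
info['t'] = 4 → {'s': 8, 'd': 3, 'e': 2, 't': 4}
info['t'] = 4+5 = 9 → {'s': 8, 'd': 3, 'e': 2, 't': 9}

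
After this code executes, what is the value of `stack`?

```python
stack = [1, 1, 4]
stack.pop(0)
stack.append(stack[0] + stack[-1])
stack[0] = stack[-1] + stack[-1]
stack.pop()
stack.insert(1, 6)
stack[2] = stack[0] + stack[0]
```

pop(0) removes 1 → [1, 4]
append stack[0]+stack[-1] = 1+4 = 5 → [1, 4, 5]
stack[0] = stack[-1]+stack[-1] = 5+5 = 10 → [10, 4, 5]
pop() removes 5 → [10, 4]
insert 6 at 1 → [10, 6, 4]
stack[2] = stack[0]+stack[0] = 10+10 = 20 → [10, 6, 20]

[10, 6, 20]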